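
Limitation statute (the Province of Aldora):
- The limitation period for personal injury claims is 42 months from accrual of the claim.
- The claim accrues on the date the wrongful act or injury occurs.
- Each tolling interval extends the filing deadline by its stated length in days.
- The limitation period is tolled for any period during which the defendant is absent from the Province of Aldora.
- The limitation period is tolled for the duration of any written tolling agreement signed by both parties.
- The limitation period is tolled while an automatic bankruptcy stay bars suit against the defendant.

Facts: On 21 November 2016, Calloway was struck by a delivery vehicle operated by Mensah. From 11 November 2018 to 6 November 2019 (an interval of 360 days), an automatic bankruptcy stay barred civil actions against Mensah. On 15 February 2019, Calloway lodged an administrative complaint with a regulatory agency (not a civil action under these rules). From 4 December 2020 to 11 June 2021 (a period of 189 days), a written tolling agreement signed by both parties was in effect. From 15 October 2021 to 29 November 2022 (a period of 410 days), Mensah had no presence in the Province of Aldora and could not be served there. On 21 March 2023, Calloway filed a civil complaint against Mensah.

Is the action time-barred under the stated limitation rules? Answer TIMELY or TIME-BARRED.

The limitation period began to run on 21 November 2016.
42 months from 21 November 2016 is 21 May 2020.
The period was tolled for 360 days by the automatic bankruptcy stay (11 November 2018 to 6 November 2019), pushing the deadline to 16 May 2021.
The period was tolled for 189 days by the written tolling agreement (4 December 2020 to 11 June 2021), pushing the deadline to 21 November 2021.
The period was tolled for 410 days by the defendant's absence from the jurisdiction (15 October 2021 to 29 November 2022), pushing the deadline to 5 January 2023.
None of the other events listed affects the running of the period under the stated rules.
Filing on 21 March 2023 missed the 5 January 2023 deadline — the action is time-barred.

TIME-BARRED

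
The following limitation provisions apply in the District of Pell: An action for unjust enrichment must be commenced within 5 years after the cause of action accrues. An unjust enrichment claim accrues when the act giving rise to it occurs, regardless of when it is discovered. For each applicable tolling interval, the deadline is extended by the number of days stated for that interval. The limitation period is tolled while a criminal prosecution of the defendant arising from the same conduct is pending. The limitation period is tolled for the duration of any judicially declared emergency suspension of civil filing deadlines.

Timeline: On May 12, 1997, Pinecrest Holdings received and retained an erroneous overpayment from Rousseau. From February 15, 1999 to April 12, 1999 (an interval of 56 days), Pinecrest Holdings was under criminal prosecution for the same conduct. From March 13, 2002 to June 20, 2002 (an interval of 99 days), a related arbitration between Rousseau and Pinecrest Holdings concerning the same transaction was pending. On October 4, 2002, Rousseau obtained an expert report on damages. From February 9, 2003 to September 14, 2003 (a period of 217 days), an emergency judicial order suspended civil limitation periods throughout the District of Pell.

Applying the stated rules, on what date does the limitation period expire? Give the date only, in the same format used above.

The claim accrued on May 12, 1997, when the wrongful act occurred.
The untolled deadline — 5 years after May 12, 1997 — is May 12, 2002.
The pending criminal prosecution from February 15, 1999 to April 12, 1999 tolled the period for 56 days, extending the deadline to July 7, 2002.
The emergency suspension of filing deadlines starting February 9, 2003 came too late — the period had run on July 7, 2002 — and so does not extend the deadline.
Although a pending arbitration ran from March 13, 2002 to June 20, 2002, the stated rules do not make that a tolling event, so it is disregarded.
None of the other events listed affects the running of the period under the stated rules.

July 7, 2002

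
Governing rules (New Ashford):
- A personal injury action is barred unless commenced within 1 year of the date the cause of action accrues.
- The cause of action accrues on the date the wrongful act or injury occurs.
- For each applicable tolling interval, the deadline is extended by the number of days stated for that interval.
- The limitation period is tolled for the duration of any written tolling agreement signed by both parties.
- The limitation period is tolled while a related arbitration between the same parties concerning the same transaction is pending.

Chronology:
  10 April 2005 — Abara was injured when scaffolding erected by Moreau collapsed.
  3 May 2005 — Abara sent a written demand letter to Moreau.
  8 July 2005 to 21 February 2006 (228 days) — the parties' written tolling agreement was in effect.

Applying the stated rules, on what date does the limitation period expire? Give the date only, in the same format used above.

The claim accrued on 10 April 2005, when the wrongful act occurred.
The untolled deadline — 1 year after 10 April 2005 — is 10 April 2006.
Because the written tolling agreement ran from 8 July 2005 to 21 February 2006, the deadline is extended by 228 days to 24 November 2006.
The other events in the timeline have no effect on the limitation period under the stated rules.

24 November 2006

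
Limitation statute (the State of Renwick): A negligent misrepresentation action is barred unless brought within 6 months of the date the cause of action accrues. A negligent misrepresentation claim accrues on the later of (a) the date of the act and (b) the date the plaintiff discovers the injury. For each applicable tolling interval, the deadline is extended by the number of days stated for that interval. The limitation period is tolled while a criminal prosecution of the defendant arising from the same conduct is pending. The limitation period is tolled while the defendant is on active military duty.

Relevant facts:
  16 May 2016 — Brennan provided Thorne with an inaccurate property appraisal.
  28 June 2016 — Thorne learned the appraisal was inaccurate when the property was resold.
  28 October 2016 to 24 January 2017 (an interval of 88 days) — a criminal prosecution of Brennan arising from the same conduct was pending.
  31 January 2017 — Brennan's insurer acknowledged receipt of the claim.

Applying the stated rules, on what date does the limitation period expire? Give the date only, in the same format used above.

26 March 2017

Because discovery on 28 June 2016 post-dates the 16 May 2016 act, accrual under the later-of rule falls on 28 June 2016.
Adding the 6 months base period to 28 June 2016 gives a deadline of 28 December 2016, before any tolling.
The period was tolled for 88 days by the pending criminal prosecution (28 October 2016 to 24 January 2017), pushing the deadline to 26 March 2017.
None of the other events listed affects the running of the period under the stated rules.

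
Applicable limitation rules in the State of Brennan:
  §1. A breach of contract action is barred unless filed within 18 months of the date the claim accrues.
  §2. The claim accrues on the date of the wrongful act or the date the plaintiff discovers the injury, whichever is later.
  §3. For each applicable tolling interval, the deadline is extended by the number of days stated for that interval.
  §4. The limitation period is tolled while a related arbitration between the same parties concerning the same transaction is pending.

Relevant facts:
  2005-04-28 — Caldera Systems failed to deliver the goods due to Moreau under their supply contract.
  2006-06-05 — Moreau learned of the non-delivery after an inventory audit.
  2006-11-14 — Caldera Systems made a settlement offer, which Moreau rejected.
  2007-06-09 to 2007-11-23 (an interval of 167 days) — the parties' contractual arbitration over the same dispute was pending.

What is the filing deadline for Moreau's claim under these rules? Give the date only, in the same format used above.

Because discovery on 2006-06-05 post-dates the 2005-04-28 act, accrual under the later-of rule falls on 2006-06-05.
Adding the 18 months base period to 2006-06-05 gives a deadline of 2007-12-05, before any tolling.
Because the pending related arbitration ran from 2007-06-09 to 2007-11-23, the deadline is extended by 167 days to 2008-05-20.
None of the other events listed affects the running of the period under the stated rules.

2008-05-20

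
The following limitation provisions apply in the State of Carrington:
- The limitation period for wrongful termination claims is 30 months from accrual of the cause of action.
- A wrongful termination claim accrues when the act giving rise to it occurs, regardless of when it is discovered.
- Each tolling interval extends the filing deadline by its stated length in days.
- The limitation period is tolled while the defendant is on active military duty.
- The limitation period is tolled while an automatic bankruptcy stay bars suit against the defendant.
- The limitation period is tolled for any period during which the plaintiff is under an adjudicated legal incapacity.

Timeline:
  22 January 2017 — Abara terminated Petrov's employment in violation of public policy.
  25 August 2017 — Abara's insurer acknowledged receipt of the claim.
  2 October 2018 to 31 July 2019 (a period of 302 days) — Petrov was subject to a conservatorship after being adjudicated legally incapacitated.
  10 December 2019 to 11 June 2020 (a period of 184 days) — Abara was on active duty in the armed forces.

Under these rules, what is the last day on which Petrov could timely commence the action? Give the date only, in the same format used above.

The cause of action accrued on 22 January 2017, the date of the act.
30 months from 22 January 2017 is 22 July 2019.
The plaintiff's legal incapacity from 2 October 2018 to 31 July 2019 tolled the period for 302 days, extending the deadline to 19 May 2020.
Because the defendant's active military service ran from 10 December 2019 to 11 June 2020, the deadline is extended by 184 days to 19 November 2020.
None of the other events listed affects the running of the period under the stated rules.

19 November 2020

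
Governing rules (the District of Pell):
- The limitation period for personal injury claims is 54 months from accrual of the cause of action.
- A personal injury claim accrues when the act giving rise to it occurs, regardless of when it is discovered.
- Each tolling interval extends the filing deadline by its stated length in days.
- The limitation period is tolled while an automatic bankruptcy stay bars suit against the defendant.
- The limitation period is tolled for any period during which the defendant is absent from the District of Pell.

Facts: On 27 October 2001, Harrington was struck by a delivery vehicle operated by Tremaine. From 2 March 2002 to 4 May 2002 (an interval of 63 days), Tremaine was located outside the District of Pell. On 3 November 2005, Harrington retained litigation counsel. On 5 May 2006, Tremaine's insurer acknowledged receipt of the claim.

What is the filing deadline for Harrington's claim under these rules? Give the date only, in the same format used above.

The cause of action accrued on 27 October 2001, the date of the act.
Adding the 54 months base period to 27 October 2001 gives a deadline of 27 April 2006, before any tolling.
Because the defendant's absence from the jurisdiction ran from 2 March 2002 to 4 May 2002, the deadline is extended by 63 days to 29 June 2006.
The other events in the timeline have no effect on the limitation period under the stated rules.

29 June 2006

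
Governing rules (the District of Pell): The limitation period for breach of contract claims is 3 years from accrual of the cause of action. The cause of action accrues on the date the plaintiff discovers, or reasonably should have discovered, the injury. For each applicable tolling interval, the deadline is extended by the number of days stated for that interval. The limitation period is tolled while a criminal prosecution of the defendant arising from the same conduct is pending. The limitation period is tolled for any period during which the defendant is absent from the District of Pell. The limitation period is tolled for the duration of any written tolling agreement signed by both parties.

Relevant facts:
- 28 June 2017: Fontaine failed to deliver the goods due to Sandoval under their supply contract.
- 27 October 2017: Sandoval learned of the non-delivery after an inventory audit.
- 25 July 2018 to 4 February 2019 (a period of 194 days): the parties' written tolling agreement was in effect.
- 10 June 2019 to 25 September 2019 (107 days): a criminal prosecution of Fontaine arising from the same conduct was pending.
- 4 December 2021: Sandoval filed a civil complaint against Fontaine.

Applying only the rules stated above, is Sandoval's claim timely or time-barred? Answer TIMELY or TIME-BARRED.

The claim did not accrue until Sandoval discovered the injury on 27 October 2017; the 28 June 2017 act date does not start the clock under the stated rule.
3 years from 27 October 2017 is 27 October 2020.
Because the written tolling agreement ran from 25 July 2018 to 4 February 2019, the deadline is extended by 194 days to 9 May 2021.
Because the pending criminal prosecution ran from 10 June 2019 to 25 September 2019, the deadline is extended by 107 days to 24 August 2021.
The 4 December 2021 filing falls after the 24 August 2021 deadline; the claim is time-barred.

TIME-BARRED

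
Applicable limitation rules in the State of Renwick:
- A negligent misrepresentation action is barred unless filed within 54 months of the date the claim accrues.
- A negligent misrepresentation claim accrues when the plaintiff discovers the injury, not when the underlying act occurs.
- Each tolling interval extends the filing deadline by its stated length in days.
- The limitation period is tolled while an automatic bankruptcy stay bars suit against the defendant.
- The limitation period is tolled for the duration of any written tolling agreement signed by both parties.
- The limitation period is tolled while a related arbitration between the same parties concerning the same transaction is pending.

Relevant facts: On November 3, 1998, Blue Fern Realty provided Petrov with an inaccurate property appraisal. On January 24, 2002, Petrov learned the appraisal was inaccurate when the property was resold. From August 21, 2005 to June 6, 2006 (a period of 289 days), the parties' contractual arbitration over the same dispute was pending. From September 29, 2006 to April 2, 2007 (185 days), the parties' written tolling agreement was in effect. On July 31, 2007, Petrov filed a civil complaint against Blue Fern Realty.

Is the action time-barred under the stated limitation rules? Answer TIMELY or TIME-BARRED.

TIMELY

Under the discovery rule, the claim accrued on January 24, 2002, when Petrov discovered the injury — not on the November 3, 1998 date of the underlying act.
54 months from January 24, 2002 is July 24, 2006.
Because the pending related arbitration ran from August 21, 2005 to June 6, 2006, the deadline is extended by 289 days to May 9, 2007.
Because the written tolling agreement ran from September 29, 2006 to April 2, 2007, the deadline is extended by 185 days to November 10, 2007.
Filing on July 31, 2007 beat the November 10, 2007 deadline — the action is timely.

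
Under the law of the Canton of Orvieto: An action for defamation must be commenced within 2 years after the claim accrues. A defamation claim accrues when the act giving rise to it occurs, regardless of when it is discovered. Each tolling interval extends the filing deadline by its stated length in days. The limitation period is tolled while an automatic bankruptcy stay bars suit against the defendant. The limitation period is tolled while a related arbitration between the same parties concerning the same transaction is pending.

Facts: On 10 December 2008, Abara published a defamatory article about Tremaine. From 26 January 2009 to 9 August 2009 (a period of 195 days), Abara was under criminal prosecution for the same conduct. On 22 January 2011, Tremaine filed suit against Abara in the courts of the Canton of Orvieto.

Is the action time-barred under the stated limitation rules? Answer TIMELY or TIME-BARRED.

The limitation period began to run on 10 December 2008.
The untolled deadline — 2 years after 10 December 2008 — is 10 December 2010.
Although a criminal prosecution ran from 26 January 2009 to 9 August 2009, the stated rules do not make that a tolling event, so it is disregarded.
Filing on 22 January 2011 missed the 10 December 2010 deadline — the action is time-barred.

TIME-BARRED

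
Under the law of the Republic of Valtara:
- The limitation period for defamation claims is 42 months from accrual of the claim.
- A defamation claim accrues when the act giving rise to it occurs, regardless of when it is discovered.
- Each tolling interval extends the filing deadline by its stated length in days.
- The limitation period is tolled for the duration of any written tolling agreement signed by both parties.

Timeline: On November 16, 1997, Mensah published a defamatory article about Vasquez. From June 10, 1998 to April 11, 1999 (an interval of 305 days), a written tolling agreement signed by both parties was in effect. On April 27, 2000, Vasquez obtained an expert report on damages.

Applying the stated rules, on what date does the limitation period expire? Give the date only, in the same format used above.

The claim accrued on November 16, 1997, the date of the act.
Adding the 42 months base period to November 16, 1997 gives a deadline of May 16, 2001, before any tolling.
The period was tolled for 305 days by the written tolling agreement (June 10, 1998 to April 11, 1999), pushing the deadline to March 17, 2002.
None of the other events listed affects the running of the period under the stated rules.

March 17, 2002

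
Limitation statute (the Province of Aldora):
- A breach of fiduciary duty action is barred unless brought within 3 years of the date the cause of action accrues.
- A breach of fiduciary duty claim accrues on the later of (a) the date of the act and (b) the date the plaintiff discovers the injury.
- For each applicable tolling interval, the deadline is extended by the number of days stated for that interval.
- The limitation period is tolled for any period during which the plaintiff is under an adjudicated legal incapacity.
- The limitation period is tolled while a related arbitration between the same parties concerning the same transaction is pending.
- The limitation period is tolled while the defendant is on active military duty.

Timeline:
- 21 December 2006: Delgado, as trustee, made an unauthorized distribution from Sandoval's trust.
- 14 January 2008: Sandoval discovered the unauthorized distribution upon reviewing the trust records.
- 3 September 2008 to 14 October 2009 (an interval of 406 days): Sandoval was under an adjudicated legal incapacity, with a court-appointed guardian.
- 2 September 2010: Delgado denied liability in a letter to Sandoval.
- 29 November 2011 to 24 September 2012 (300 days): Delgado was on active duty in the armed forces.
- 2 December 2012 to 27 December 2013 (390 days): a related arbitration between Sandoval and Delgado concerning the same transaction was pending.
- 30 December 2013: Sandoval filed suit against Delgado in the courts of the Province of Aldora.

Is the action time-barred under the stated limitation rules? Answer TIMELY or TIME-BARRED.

TIMELY

The claim accrued on 14 January 2008 — the later of the 21 December 2006 act and the 14 January 2008 discovery.
Adding the 3 years base period to 14 January 2008 gives a deadline of 14 January 2011, before any tolling.
The plaintiff's legal incapacity from 3 September 2008 to 14 October 2009 tolled the period for 406 days, extending the deadline to 24 February 2012.
The period was tolled for 300 days by the defendant's active military service (29 November 2011 to 24 September 2012), pushing the deadline to 20 December 2012.
The pending related arbitration from 2 December 2012 to 27 December 2013 tolled the period for 390 days, extending the deadline to 14 January 2014.
Nothing else in the chronology tolls or restarts the period.
Sandoval filed on 30 December 2013, before the 14 January 2014 deadline, so the action is timely.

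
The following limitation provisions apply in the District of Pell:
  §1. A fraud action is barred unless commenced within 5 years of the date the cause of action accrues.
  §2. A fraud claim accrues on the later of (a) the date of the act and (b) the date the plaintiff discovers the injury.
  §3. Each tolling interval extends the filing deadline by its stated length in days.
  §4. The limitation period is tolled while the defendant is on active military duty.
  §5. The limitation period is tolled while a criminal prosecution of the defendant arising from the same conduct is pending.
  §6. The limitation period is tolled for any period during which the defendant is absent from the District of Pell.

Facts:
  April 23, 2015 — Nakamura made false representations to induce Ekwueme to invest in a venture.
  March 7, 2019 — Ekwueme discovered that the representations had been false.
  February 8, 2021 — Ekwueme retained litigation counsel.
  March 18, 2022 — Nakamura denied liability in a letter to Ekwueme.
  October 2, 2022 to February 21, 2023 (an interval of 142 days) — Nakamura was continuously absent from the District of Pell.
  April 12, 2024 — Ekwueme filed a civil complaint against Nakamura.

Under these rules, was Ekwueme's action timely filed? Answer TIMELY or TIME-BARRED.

Taking the later of the act (April 23, 2015) and discovery (March 7, 2019), the claim accrued on March 7, 2019.
5 years from March 7, 2019 is March 7, 2024.
The defendant's absence from the jurisdiction from October 2, 2022 to February 21, 2023 tolled the period for 142 days, extending the deadline to July 27, 2024.
None of the other events listed affects the running of the period under the stated rules.
Filing on April 12, 2024 beat the July 27, 2024 deadline — the action is timely.

TIMELY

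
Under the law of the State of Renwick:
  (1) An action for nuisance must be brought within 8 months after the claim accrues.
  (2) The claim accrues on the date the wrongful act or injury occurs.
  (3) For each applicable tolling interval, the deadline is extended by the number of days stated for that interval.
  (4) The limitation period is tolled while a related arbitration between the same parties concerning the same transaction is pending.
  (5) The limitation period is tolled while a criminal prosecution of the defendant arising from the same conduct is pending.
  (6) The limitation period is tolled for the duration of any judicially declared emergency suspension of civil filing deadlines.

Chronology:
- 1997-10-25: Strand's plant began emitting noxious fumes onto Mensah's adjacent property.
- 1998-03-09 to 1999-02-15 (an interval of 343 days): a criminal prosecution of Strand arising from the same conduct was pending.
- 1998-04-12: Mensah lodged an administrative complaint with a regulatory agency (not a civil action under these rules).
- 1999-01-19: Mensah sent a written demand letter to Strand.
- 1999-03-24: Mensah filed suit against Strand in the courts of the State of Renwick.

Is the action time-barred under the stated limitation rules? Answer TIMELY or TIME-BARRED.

TIMELY

The claim accrued on 1997-10-25, the date of the act.
The untolled deadline — 8 months after 1997-10-25 — is 1998-06-25.
Because the pending criminal prosecution ran from 1998-03-09 to 1999-02-15, the deadline is extended by 343 days to 1999-06-03.
The other events in the timeline have no effect on the limitation period under the stated rules.
Filing on 1999-03-24 beat the 1999-06-03 deadline — the action is timely.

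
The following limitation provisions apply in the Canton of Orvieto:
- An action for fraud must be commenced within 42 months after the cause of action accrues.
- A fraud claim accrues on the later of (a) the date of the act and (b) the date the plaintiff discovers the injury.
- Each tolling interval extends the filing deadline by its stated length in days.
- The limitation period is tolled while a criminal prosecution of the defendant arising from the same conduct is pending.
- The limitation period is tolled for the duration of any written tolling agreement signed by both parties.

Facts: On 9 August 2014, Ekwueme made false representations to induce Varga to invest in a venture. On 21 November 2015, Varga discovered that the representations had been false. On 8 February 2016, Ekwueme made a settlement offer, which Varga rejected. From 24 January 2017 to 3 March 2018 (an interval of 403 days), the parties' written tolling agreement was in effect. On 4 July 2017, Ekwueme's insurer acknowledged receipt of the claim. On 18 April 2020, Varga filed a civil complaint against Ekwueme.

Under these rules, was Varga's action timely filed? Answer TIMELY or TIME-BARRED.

TIMELY

Taking the later of the act (9 August 2014) and discovery (21 November 2015), the claim accrued on 21 November 2015.
The untolled deadline — 42 months after 21 November 2015 — is 21 May 2019.
The period was tolled for 403 days by the written tolling agreement (24 January 2017 to 3 March 2018), pushing the deadline to 27 June 2020.
Nothing else in the chronology tolls or restarts the period.
Varga filed on 18 April 2020, before the 27 June 2020 deadline, so the action is timely.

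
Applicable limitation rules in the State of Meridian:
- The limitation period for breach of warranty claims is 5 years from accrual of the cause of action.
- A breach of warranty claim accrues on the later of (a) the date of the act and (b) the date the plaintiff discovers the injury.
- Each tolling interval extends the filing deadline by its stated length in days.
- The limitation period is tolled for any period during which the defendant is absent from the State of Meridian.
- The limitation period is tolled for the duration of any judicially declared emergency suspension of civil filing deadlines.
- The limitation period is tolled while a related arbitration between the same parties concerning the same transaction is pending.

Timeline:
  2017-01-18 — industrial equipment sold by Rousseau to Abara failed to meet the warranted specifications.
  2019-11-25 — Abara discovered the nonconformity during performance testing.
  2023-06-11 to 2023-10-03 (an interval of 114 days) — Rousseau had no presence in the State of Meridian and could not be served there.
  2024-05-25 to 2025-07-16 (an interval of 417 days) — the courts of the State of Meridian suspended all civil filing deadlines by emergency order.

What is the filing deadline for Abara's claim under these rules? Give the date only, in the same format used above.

2026-05-10

The claim accrued on 2019-11-25 — the later of the 2017-01-18 act and the 2019-11-25 discovery.
The untolled deadline — 5 years after 2019-11-25 — is 2024-11-25.
The defendant's absence from the jurisdiction from 2023-06-11 to 2023-10-03 tolled the period for 114 days, extending the deadline to 2025-03-19.
The emergency suspension of filing deadlines from 2024-05-25 to 2025-07-16 tolled the period for 417 days, extending the deadline to 2026-05-10.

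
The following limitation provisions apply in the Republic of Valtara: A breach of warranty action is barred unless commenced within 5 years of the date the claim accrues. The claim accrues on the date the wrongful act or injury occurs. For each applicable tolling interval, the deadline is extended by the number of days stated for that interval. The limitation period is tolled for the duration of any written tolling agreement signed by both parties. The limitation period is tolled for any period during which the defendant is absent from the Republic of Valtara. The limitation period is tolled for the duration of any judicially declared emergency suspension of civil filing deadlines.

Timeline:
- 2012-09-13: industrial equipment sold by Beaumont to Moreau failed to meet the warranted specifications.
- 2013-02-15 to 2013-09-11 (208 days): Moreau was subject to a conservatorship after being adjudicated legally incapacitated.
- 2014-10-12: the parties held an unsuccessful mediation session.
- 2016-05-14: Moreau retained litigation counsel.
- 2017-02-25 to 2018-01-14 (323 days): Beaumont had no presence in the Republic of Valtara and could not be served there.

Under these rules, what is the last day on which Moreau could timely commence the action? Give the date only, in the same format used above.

The limitation period began to run on 2012-09-13.
Adding the 5 years base period to 2012-09-13 gives a deadline of 2017-09-13, before any tolling.
The period was tolled for 323 days by the defendant's absence from the jurisdiction (2017-02-25 to 2018-01-14), pushing the deadline to 2018-08-02.
Although the plaintiff's incapacity ran from 2013-02-15 to 2013-09-11, the stated rules do not make that a tolling event, so it is disregarded.
Nothing else in the chronology tolls or restarts the period.

2018-08-02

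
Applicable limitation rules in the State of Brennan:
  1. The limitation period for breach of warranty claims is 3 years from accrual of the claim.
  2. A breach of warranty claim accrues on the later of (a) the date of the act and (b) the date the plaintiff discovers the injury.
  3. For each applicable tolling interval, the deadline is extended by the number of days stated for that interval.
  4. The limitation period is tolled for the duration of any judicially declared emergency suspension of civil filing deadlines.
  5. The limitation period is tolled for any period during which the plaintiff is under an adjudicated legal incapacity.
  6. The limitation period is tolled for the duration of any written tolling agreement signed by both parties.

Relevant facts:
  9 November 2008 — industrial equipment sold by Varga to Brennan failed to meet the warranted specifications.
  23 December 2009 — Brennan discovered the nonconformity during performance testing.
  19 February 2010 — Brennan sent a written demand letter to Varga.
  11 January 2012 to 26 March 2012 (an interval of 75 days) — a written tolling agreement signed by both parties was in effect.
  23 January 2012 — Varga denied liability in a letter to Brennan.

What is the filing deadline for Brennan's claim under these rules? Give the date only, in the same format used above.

8 March 2013

The claim accrued on 23 December 2009 — the later of the 9 November 2008 act and the 23 December 2009 discovery.
The untolled deadline — 3 years after 23 December 2009 — is 23 December 2012.
The period was tolled for 75 days by the written tolling agreement (11 January 2012 to 26 March 2012), pushing the deadline to 8 March 2013.
The other events in the timeline have no effect on the limitation period under the stated rules.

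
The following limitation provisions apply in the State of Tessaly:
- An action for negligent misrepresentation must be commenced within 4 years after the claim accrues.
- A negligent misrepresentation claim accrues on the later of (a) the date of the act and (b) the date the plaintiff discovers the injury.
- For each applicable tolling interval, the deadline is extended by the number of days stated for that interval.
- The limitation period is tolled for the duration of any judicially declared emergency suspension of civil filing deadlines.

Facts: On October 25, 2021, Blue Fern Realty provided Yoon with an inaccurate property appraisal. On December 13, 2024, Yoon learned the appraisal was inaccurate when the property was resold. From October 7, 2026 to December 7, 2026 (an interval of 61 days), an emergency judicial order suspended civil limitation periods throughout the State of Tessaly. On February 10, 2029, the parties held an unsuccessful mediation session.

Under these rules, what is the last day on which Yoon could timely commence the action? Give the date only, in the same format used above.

February 12, 2029

Taking the later of the act (October 25, 2021) and discovery (December 13, 2024), the claim accrued on December 13, 2024.
The untolled deadline — 4 years after December 13, 2024 — is December 13, 2028.
The emergency suspension of filing deadlines from October 7, 2026 to December 7, 2026 tolled the period for 61 days, extending the deadline to February 12, 2029.
Nothing else in the chronology tolls or restarts the period.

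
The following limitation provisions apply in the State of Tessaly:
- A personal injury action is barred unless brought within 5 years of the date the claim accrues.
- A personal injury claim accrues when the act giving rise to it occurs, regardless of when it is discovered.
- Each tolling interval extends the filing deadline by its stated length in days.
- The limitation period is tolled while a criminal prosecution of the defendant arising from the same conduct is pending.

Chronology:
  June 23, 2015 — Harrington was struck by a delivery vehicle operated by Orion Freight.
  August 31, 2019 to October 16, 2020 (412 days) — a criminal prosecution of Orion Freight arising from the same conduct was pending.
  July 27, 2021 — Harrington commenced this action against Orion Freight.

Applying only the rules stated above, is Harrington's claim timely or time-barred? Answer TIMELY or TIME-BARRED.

The claim accrued on June 23, 2015, the date of the act.
5 years from June 23, 2015 is June 23, 2020.
Because the pending criminal prosecution ran from August 31, 2019 to October 16, 2020, the deadline is extended by 412 days to August 9, 2021.
Harrington filed on July 27, 2021, before the August 9, 2021 deadline, so the action is timely.

TIMELY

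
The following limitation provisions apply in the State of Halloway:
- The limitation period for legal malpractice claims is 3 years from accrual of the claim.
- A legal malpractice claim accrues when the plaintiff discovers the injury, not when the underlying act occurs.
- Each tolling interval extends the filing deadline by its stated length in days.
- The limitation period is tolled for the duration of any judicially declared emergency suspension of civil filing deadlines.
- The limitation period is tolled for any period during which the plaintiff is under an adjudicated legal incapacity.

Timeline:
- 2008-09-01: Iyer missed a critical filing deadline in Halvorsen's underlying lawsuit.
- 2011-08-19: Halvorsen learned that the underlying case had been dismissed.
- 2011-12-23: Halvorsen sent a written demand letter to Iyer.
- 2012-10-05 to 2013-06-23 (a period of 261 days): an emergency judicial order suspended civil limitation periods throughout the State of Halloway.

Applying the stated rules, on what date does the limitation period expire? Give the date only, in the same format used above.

2015-05-07

Accrual is tied to discovery, so the period began on 2011-08-19 rather than on 2008-09-01 when the act occurred.
The untolled deadline — 3 years after 2011-08-19 — is 2014-08-19.
The period was tolled for 261 days by the emergency suspension of filing deadlines (2012-10-05 to 2013-06-23), pushing the deadline to 2015-05-07.
None of the other events listed affects the running of the period under the stated rules.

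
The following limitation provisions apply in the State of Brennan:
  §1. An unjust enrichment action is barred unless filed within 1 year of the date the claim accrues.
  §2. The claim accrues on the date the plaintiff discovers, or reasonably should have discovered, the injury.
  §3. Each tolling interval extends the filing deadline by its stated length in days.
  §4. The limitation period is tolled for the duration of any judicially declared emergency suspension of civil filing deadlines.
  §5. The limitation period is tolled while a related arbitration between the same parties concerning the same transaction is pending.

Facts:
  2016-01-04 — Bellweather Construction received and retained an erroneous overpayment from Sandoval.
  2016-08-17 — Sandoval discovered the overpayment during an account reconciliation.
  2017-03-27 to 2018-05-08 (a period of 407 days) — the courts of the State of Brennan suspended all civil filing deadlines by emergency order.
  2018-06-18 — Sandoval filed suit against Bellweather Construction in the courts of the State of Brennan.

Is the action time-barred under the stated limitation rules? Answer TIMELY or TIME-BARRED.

TIMELY

Under the discovery rule, the claim accrued on 2016-08-17, when Sandoval discovered the injury — not on the 2016-01-04 date of the underlying act.
The untolled deadline — 1 year after 2016-08-17 — is 2017-08-17.
Because the emergency suspension of filing deadlines ran from 2017-03-27 to 2018-05-08, the deadline is extended by 407 days to 2018-09-28.
The 2018-06-18 filing precedes the 2018-09-28 deadline; the claim is timely.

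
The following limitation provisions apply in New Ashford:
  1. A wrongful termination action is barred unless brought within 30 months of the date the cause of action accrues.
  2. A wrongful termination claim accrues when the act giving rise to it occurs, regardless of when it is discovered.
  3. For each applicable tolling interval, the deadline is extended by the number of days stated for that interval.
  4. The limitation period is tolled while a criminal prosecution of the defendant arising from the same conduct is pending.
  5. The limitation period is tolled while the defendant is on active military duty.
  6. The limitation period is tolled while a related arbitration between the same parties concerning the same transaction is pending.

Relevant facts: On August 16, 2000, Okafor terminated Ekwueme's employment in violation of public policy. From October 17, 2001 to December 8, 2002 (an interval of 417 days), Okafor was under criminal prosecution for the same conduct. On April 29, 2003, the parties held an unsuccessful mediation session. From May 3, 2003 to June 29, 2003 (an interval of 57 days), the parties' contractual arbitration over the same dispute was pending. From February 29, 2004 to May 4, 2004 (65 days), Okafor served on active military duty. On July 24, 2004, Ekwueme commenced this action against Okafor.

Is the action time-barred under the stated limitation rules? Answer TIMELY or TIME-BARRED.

The claim accrued on August 16, 2000, when the wrongful act occurred.
Adding the 30 months base period to August 16, 2000 gives a deadline of February 16, 2003, before any tolling.
Because the pending criminal prosecution ran from October 17, 2001 to December 8, 2002, the deadline is extended by 417 days to April 8, 2004.
The period was tolled for 57 days by the pending related arbitration (May 3, 2003 to June 29, 2003), pushing the deadline to June 4, 2004.
Because the defendant's active military service ran from February 29, 2004 to May 4, 2004, the deadline is extended by 65 days to August 8, 2004.
None of the other events listed affects the running of the period under the stated rules.
The July 24, 2004 filing precedes the August 8, 2004 deadline; the claim is timely.

TIMELY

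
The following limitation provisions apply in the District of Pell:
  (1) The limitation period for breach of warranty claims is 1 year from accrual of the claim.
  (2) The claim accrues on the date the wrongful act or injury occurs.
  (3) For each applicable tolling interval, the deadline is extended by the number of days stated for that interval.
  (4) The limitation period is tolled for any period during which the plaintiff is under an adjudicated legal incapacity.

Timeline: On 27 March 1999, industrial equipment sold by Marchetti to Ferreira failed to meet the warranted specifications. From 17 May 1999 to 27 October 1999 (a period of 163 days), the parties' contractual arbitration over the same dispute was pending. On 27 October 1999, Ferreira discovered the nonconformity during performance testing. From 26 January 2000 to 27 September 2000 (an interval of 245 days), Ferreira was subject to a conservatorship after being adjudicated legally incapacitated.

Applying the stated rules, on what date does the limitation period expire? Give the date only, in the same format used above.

27 November 2000

The claim accrued on 27 March 1999, when the wrongful act occurred; under the stated occurrence rule the 27 October 1999 discovery does not delay accrual.
The untolled deadline — 1 year after 27 March 1999 — is 27 March 2000.
The period was tolled for 245 days by the plaintiff's legal incapacity (26 January 2000 to 27 September 2000), pushing the deadline to 27 November 2000.
Although a pending arbitration ran from 17 May 1999 to 27 October 1999, the stated rules do not make that a tolling event, so it is disregarded.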